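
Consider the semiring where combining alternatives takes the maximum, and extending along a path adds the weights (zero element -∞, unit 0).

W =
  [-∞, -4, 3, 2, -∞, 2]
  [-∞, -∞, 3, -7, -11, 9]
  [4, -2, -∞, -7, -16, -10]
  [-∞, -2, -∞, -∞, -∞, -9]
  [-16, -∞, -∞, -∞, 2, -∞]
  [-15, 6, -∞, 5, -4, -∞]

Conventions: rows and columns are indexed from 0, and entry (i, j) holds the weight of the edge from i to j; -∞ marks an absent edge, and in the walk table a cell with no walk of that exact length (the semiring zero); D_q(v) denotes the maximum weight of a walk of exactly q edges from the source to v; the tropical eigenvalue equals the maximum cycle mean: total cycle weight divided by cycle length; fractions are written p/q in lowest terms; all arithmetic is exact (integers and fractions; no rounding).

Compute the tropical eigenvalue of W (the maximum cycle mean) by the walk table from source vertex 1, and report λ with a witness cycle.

q=0: [-∞, 0, -∞, -∞, -∞, -∞]
q=1: [-∞, -∞, 3, -7, -11, 9]
q=2: [7, 15, -∞, 14, 5, -7]
q=3: [-11, 12, 18, 9, 7, 24]
q=4: [22, 30, 15, 29, 20, 21]
q=5: [19, 27, 33, 26, 22, 39]
q=6: [37, 45, 30, 44, 35, 36]
Optimal cycle mean attained by: cycle 1->5->1, total 9 + 6, length 2.
Answer: λ = 15/2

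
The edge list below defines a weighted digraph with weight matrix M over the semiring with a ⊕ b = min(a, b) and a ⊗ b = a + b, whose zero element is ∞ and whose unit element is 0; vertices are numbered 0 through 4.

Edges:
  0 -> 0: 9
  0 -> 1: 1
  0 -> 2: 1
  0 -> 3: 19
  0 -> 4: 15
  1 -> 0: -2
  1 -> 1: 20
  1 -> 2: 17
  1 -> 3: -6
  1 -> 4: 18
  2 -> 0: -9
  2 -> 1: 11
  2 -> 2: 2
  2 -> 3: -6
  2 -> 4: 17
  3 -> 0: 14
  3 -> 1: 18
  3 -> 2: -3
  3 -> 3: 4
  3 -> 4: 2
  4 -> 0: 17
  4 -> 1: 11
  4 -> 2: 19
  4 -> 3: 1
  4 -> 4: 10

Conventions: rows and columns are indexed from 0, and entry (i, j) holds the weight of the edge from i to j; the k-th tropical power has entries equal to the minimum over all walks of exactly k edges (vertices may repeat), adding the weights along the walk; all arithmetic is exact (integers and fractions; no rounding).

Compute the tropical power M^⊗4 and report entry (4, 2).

M^⊗2:
  [-8, 10, 3, -5, 18]
  [7, -1, -9, -2, -4]
  [-7, -8, -9, -4, -4]
  [-12, 8, -1, -9, 6]
  [9, 18, -2, 5, 3]
M^⊗3:
  [-6, -7, -8, -3, -3]
  [-18, 2, -7, -15, 0]
  [-18, -6, -7, -15, -2]
  [-10, -11, -12, -7, -7]
  [-11, 9, 0, -8, 7]
M^⊗4:
  [-17, -5, -6, -14, -1]
  [-16, -17, -18, -13, -13]
  [-16, -17, -18, -13, -13]
  [-21, -9, -10, -18, -5]
  [-9, -10, -11, -6, -6]
Key observation: the optimum is the walk 4->3->2->3->2, with weight 1 + (-3) + (-6) + (-3) = -11.
Optimal value attained by: walk 4->3->2->3->2.
Answer: (M^⊗4)[4][2] = -11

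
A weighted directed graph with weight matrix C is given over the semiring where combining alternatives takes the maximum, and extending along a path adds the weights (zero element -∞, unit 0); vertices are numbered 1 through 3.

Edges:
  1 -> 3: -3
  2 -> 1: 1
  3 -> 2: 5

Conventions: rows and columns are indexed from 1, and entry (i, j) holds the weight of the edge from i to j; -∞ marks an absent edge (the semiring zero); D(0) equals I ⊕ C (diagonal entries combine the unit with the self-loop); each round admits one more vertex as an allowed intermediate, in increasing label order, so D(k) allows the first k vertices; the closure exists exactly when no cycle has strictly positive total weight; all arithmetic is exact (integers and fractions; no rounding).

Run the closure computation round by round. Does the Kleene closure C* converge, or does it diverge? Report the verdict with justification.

D(0):
  [0, -∞, -3]
  [1, 0, -∞]
  [-∞, 5, 0]
D(1):
  [0, -∞, -3]
  [1, 0, -2]
  [-∞, 5, 0]
Detection: at round 2, diagonal entry (3, 3) turns strictly positive.
Key observation: the cycle 3->2->1->3 has total weight 5 + 1 + (-3), which is strictly positive.
Answer: DIVERGES — positive cycle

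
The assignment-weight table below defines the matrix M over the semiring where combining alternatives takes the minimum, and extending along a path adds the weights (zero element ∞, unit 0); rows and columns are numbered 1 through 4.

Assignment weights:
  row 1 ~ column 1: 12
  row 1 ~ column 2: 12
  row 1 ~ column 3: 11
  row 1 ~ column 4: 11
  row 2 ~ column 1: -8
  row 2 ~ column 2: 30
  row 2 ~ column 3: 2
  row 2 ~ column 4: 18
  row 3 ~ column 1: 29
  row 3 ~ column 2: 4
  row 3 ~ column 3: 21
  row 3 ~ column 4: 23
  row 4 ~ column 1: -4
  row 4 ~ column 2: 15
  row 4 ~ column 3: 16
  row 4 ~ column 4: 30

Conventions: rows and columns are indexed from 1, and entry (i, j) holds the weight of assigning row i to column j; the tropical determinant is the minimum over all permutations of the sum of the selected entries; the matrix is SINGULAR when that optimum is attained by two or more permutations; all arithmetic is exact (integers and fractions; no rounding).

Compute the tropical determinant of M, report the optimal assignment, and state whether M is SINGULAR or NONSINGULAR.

σ = (1, 2, 3, 4): 12 + 30 + 21 + 30 = 93
σ = (1, 2, 4, 3): 12 + 30 + 23 + 16 = 81
σ = (1, 3, 2, 4): 12 + 2 + 4 + 30 = 48
σ = (1, 3, 4, 2): 12 + 2 + 23 + 15 = 52
σ = (1, 4, 2, 3): 12 + 18 + 4 + 16 = 50
σ = (1, 4, 3, 2): 12 + 18 + 21 + 15 = 66
σ = (2, 1, 3, 4): 12 + (-8) + 21 + 30 = 55
σ = (2, 1, 4, 3): 12 + (-8) + 23 + 16 = 43
σ = (2, 3, 1, 4): 12 + 2 + 29 + 30 = 73
σ = (2, 3, 4, 1): 12 + 2 + 23 + (-4) = 33
σ = (2, 4, 1, 3): 12 + 18 + 29 + 16 = 75
σ = (2, 4, 3, 1): 12 + 18 + 21 + (-4) = 47
σ = (3, 1, 2, 4): 11 + (-8) + 4 + 30 = 37
σ = (3, 1, 4, 2): 11 + (-8) + 23 + 15 = 41
σ = (3, 2, 1, 4): 11 + 30 + 29 + 30 = 100
σ = (3, 2, 4, 1): 11 + 30 + 23 + (-4) = 60
σ = (3, 4, 1, 2): 11 + 18 + 29 + 15 = 73
σ = (3, 4, 2, 1): 11 + 18 + 4 + (-4) = 29
σ = (4, 1, 2, 3): 11 + (-8) + 4 + 16 = 23
σ = (4, 1, 3, 2): 11 + (-8) + 21 + 15 = 39
σ = (4, 2, 1, 3): 11 + 30 + 29 + 16 = 86
σ = (4, 2, 3, 1): 11 + 30 + 21 + (-4) = 58
σ = (4, 3, 1, 2): 11 + 2 + 29 + 15 = 57
σ = (4, 3, 2, 1): 11 + 2 + 4 + (-4) = 13
Optimal value attained by: σ = (4, 3, 2, 1).
Answer: det⊕(M) = 13; verdict: NONSINGULAR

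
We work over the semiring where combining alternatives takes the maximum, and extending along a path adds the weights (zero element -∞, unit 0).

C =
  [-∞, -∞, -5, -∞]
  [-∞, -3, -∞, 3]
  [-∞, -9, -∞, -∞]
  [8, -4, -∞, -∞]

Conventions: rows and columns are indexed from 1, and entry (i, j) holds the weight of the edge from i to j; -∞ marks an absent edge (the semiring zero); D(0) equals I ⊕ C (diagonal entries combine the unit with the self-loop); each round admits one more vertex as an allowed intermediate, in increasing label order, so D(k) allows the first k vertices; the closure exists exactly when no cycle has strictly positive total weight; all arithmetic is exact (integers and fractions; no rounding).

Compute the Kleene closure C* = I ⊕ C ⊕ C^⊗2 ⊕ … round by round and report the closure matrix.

D(0):
  [0, -∞, -5, -∞]
  [-∞, 0, -∞, 3]
  [-∞, -9, 0, -∞]
  [8, -4, -∞, 0]
D(1):
  [0, -∞, -5, -∞]
  [-∞, 0, -∞, 3]
  [-∞, -9, 0, -∞]
  [8, -4, 3, 0]
D(2):
  [0, -∞, -5, -∞]
  [-∞, 0, -∞, 3]
  [-∞, -9, 0, -6]
  [8, -4, 3, 0]
D(3):
  [0, -14, -5, -11]
  [-∞, 0, -∞, 3]
  [-∞, -9, 0, -6]
  [8, -4, 3, 0]
D(4):
  [0, -14, -5, -11]
  [11, 0, 6, 3]
  [2, -9, 0, -6]
  [8, -4, 3, 0]
Answer: C* = [[0, -14, -5, -11], [11, 0, 6, 3], [2, -9, 0, -6], [8, -4, 3, 0]]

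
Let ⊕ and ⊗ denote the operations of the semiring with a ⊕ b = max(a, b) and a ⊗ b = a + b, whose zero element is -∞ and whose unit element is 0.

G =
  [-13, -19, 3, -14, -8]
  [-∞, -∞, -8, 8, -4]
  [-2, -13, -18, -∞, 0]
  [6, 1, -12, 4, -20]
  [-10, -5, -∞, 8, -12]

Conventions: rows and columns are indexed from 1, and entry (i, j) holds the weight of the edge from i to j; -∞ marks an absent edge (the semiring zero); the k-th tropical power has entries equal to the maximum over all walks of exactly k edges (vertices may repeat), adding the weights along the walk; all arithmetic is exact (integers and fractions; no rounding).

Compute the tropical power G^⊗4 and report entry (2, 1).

G^⊗2:
  [1, -10, -10, 0, 3]
  [14, 9, -4, 12, -8]
  [-10, -5, 1, 8, -10]
  [10, 5, 9, 9, -2]
  [14, 9, -4, 12, -9]
G^⊗3:
  [6, 1, 4, 11, -7]
  [18, 13, 17, 17, 6]
  [14, 9, -4, 12, 1]
  [15, 10, 13, 13, 9]
  [18, 13, 17, 17, 6]
G^⊗4:
  [17, 12, 9, 15, 4]
  [23, 18, 21, 21, 17]
  [18, 13, 17, 17, 6]
  [19, 14, 18, 18, 13]
  [23, 18, 21, 21, 17]
Key observation: the optimum is the walk 2->4->2->4->1, with weight 8 + 1 + 8 + 6 = 23.
Optimal value attained by: walk 2->4->2->4->1.
Answer: (G^⊗4)[2][1] = 23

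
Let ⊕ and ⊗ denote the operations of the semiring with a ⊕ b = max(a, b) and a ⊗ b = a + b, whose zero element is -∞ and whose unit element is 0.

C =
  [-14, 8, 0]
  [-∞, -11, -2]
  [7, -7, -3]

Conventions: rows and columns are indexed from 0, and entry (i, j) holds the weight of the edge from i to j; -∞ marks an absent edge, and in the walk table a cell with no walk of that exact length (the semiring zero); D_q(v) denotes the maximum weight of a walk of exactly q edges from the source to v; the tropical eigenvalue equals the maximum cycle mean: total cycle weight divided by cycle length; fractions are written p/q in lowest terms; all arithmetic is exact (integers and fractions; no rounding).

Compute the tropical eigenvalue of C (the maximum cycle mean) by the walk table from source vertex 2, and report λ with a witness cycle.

q=0: [-∞, -∞, 0]
q=1: [7, -7, -3]
q=2: [4, 15, 7]
q=3: [14, 12, 13]
Optimal cycle mean attained by: cycle 0->1->2->0, total 8 + (-2) + 7, length 3.
Answer: λ = 13/3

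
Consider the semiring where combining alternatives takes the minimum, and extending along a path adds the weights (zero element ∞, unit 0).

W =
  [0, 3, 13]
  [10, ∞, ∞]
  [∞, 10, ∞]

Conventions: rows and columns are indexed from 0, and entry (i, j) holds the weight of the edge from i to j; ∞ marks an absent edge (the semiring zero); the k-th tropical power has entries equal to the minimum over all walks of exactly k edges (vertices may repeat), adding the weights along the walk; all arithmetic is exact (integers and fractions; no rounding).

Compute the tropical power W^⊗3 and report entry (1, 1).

W^⊗2:
  [0, 3, 13]
  [10, 13, 23]
  [20, ∞, ∞]
W^⊗3:
  [0, 3, 13]
  [10, 13, 23]
  [20, 23, 33]
Key observation: the optimum is the walk 1->0->0->1, with weight 10 + 0 + 3 = 13.
Optimal value attained by: walk 1->0->0->1.
Answer: (W^⊗3)[1][1] = 13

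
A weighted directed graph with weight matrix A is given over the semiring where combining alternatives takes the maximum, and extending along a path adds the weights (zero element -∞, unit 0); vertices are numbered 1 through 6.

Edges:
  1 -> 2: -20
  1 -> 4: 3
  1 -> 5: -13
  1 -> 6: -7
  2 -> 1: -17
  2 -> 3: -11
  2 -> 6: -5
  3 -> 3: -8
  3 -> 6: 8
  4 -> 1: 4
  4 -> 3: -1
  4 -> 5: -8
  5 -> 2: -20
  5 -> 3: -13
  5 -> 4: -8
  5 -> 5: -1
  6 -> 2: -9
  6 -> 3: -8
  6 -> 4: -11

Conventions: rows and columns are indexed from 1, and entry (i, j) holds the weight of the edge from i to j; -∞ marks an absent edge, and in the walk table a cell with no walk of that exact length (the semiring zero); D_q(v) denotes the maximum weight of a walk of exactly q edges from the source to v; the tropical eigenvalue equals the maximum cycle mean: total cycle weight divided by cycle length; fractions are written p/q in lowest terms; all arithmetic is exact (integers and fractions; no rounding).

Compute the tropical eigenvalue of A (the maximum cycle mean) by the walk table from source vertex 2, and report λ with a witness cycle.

q=0: [-∞, 0, -∞, -∞, -∞, -∞]
q=1: [-17, -∞, -11, -∞, -∞, -5]
q=2: [-∞, -14, -13, -14, -30, -3]
q=3: [-10, -12, -11, -14, -22, -5]
q=4: [-10, -14, -13, -7, -22, -3]
q=5: [-3, -12, -8, -7, -15, -5]
q=6: [-3, -14, -8, 0, -15, 0]
Optimal cycle mean attained by: cycle 1->4->1, total 3 + 4, length 2.
Answer: λ = 7/2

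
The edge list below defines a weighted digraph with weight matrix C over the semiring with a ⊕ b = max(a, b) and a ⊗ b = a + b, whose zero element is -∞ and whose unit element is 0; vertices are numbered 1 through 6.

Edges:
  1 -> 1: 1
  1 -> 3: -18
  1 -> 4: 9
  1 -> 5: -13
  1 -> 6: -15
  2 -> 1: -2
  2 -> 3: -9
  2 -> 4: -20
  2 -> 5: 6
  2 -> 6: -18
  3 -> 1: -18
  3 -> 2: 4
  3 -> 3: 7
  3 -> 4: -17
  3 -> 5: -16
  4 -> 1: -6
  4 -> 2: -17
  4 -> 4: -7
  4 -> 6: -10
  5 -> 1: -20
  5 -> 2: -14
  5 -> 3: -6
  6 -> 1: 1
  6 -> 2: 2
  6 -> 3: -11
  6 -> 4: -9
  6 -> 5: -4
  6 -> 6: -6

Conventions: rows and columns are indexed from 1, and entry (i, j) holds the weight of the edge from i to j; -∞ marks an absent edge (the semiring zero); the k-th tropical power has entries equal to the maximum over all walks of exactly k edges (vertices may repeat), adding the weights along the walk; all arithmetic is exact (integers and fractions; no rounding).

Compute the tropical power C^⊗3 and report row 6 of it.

C^⊗2:
  [3, -8, -11, 10, -12, -1]
  [-1, -5, 0, 7, -15, -17]
  [2, 11, 14, -9, 10, -14]
  [-5, -8, -21, 3, -11, -16]
  [-16, -2, 1, -11, -8, -32]
  [2, -4, -4, 10, 8, -12]
C^⊗3:
  [4, 1, -4, 12, -2, 0]
  [1, 4, 7, 8, 1, -3]
  [9, 18, 21, 11, 17, -7]
  [-3, -14, -14, 4, -2, -7]
  [-4, 5, 8, -7, 4, -20]
  [4, 0, 3, 11, 2, 0]
Answer: row 6 of C^⊗3 = [4, 0, 3, 11, 2, 0]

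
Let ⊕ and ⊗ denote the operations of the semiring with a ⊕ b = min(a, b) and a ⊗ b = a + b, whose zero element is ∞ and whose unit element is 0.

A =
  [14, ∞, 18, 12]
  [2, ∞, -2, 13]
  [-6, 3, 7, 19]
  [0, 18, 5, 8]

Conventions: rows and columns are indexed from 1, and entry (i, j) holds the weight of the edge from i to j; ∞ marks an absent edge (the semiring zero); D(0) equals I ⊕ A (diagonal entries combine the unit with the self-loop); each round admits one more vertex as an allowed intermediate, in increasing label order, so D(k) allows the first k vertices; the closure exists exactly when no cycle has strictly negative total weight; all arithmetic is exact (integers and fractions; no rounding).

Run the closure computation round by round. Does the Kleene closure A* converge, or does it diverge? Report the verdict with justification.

D(0):
  [0, ∞, 18, 12]
  [2, 0, -2, 13]
  [-6, 3, 0, 19]
  [0, 18, 5, 0]
D(1):
  [0, ∞, 18, 12]
  [2, 0, -2, 13]
  [-6, 3, 0, 6]
  [0, 18, 5, 0]
D(2):
  [0, ∞, 18, 12]
  [2, 0, -2, 13]
  [-6, 3, 0, 6]
  [0, 18, 5, 0]
D(3):
  [0, 21, 18, 12]
  [-8, 0, -2, 4]
  [-6, 3, 0, 6]
  [-1, 8, 5, 0]
D(4):
  [0, 20, 17, 12]
  [-8, 0, -2, 4]
  [-6, 3, 0, 6]
  [-1, 8, 5, 0]
Key observation: every diagonal entry stays at the unit through all rounds, so no improving cycle exists.
Answer: CONVERGES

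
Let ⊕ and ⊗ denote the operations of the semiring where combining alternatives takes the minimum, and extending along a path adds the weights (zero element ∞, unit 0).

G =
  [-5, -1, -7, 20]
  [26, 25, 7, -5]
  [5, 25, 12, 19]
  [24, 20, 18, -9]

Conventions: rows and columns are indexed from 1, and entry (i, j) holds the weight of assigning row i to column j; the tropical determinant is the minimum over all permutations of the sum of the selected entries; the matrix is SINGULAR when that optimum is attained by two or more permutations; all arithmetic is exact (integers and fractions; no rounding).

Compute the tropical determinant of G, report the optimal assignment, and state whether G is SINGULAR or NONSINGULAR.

σ = (1, 2, 3, 4): (-5) + 25 + 12 + (-9) = 23
σ = (1, 2, 4, 3): (-5) + 25 + 19 + 18 = 57
σ = (1, 3, 2, 4): (-5) + 7 + 25 + (-9) = 18
σ = (1, 3, 4, 2): (-5) + 7 + 19 + 20 = 41
σ = (1, 4, 2, 3): (-5) + (-5) + 25 + 18 = 33
σ = (1, 4, 3, 2): (-5) + (-5) + 12 + 20 = 22
σ = (2, 1, 3, 4): (-1) + 26 + 12 + (-9) = 28
σ = (2, 1, 4, 3): (-1) + 26 + 19 + 18 = 62
σ = (2, 3, 1, 4): (-1) + 7 + 5 + (-9) = 2
σ = (2, 3, 4, 1): (-1) + 7 + 19 + 24 = 49
σ = (2, 4, 1, 3): (-1) + (-5) + 5 + 18 = 17
σ = (2, 4, 3, 1): (-1) + (-5) + 12 + 24 = 30
σ = (3, 1, 2, 4): (-7) + 26 + 25 + (-9) = 35
σ = (3, 1, 4, 2): (-7) + 26 + 19 + 20 = 58
σ = (3, 2, 1, 4): (-7) + 25 + 5 + (-9) = 14
σ = (3, 2, 4, 1): (-7) + 25 + 19 + 24 = 61
σ = (3, 4, 1, 2): (-7) + (-5) + 5 + 20 = 13
σ = (3, 4, 2, 1): (-7) + (-5) + 25 + 24 = 37
σ = (4, 1, 2, 3): 20 + 26 + 25 + 18 = 89
σ = (4, 1, 3, 2): 20 + 26 + 12 + 20 = 78
σ = (4, 2, 1, 3): 20 + 25 + 5 + 18 = 68
σ = (4, 2, 3, 1): 20 + 25 + 12 + 24 = 81
σ = (4, 3, 1, 2): 20 + 7 + 5 + 20 = 52
σ = (4, 3, 2, 1): 20 + 7 + 25 + 24 = 76
Optimal value attained by: σ = (2, 3, 1, 4).
Answer: det⊕(G) = 2; verdict: NONSINGULAR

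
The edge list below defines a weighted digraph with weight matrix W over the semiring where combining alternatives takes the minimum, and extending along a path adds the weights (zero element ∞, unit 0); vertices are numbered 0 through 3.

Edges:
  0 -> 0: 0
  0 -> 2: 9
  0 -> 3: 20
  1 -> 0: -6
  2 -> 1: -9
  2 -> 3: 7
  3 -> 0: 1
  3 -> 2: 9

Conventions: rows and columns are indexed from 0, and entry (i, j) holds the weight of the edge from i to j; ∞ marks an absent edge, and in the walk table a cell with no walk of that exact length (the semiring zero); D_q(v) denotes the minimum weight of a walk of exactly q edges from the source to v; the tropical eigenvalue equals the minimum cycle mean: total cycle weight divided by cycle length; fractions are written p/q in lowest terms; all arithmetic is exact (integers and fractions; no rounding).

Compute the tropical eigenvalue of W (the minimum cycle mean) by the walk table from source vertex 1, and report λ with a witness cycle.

q=0: [∞, 0, ∞, ∞]
q=1: [-6, ∞, ∞, ∞]
q=2: [-6, ∞, 3, 14]
q=3: [-6, -6, 3, 10]
q=4: [-12, -6, 3, 10]
Optimal cycle mean attained by: cycle 0->2->1->0, total 9 + (-9) + (-6), length 3.
Answer: λ = -2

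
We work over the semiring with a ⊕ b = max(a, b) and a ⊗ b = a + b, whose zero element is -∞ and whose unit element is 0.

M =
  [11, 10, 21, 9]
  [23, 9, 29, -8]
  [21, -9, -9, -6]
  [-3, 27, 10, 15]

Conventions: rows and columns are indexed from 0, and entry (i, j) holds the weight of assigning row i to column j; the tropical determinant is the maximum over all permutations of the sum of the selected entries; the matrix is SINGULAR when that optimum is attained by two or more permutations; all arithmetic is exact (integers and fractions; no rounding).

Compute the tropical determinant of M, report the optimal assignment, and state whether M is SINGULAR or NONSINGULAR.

σ = (0, 1, 2, 3): 11 + 9 + (-9) + 15 = 26
σ = (0, 1, 3, 2): 11 + 9 + (-6) + 10 = 24
σ = (0, 2, 1, 3): 11 + 29 + (-9) + 15 = 46
σ = (0, 2, 3, 1): 11 + 29 + (-6) + 27 = 61
σ = (0, 3, 1, 2): 11 + (-8) + (-9) + 10 = 4
σ = (0, 3, 2, 1): 11 + (-8) + (-9) + 27 = 21
σ = (1, 0, 2, 3): 10 + 23 + (-9) + 15 = 39
σ = (1, 0, 3, 2): 10 + 23 + (-6) + 10 = 37
σ = (1, 2, 0, 3): 10 + 29 + 21 + 15 = 75
σ = (1, 2, 3, 0): 10 + 29 + (-6) + (-3) = 30
σ = (1, 3, 0, 2): 10 + (-8) + 21 + 10 = 33
σ = (1, 3, 2, 0): 10 + (-8) + (-9) + (-3) = -10
σ = (2, 0, 1, 3): 21 + 23 + (-9) + 15 = 50
σ = (2, 0, 3, 1): 21 + 23 + (-6) + 27 = 65
σ = (2, 1, 0, 3): 21 + 9 + 21 + 15 = 66
σ = (2, 1, 3, 0): 21 + 9 + (-6) + (-3) = 21
σ = (2, 3, 0, 1): 21 + (-8) + 21 + 27 = 61
σ = (2, 3, 1, 0): 21 + (-8) + (-9) + (-3) = 1
σ = (3, 0, 1, 2): 9 + 23 + (-9) + 10 = 33
σ = (3, 0, 2, 1): 9 + 23 + (-9) + 27 = 50
σ = (3, 1, 0, 2): 9 + 9 + 21 + 10 = 49
σ = (3, 1, 2, 0): 9 + 9 + (-9) + (-3) = 6
σ = (3, 2, 0, 1): 9 + 29 + 21 + 27 = 86
σ = (3, 2, 1, 0): 9 + 29 + (-9) + (-3) = 26
Optimal value attained by: σ = (3, 2, 0, 1).
Answer: det⊕(M) = 86; verdict: NONSINGULAR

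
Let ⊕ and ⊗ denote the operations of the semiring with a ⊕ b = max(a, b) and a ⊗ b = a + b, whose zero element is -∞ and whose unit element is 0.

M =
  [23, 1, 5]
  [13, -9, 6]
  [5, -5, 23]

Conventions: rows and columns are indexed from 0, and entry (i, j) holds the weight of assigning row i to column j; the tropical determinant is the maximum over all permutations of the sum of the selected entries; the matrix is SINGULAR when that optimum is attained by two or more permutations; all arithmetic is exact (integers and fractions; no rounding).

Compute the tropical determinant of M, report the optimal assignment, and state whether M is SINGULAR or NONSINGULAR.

σ = (0, 1, 2): 23 + (-9) + 23 = 37
σ = (0, 2, 1): 23 + 6 + (-5) = 24
σ = (1, 0, 2): 1 + 13 + 23 = 37
σ = (1, 2, 0): 1 + 6 + 5 = 12
σ = (2, 0, 1): 5 + 13 + (-5) = 13
σ = (2, 1, 0): 5 + (-9) + 5 = 1
Optimal value attained by: σ = (0, 1, 2).
Answer: det⊕(M) = 37; verdict: SINGULAR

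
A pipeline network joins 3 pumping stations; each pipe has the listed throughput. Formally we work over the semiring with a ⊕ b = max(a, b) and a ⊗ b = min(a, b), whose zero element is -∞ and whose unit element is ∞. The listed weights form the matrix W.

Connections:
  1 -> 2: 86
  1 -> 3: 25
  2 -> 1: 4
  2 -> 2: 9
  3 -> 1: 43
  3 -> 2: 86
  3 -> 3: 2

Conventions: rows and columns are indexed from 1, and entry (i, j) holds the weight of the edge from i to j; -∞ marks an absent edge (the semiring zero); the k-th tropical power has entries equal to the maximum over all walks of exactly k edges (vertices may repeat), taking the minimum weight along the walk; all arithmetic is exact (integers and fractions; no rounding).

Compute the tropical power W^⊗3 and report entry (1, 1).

W^⊗2:
  [25, 25, 2]
  [4, 9, 4]
  [4, 43, 25]
W^⊗3:
  [4, 25, 25]
  [4, 9, 4]
  [25, 25, 4]
Key observation: the optimum is the walk 1->2->2->1, with weight 86 min 9 min 4 = 4.
Optimal value attained by: walk 1->2->2->1.
Answer: (W^⊗3)[1][1] = 4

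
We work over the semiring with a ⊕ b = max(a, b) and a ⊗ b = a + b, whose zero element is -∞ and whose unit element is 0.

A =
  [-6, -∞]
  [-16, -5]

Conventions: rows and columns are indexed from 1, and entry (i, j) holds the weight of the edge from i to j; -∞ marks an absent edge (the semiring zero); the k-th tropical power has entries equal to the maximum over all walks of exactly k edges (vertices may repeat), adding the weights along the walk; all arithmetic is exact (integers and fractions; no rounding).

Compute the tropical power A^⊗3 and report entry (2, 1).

A^⊗2:
  [-12, -∞]
  [-21, -10]
A^⊗3:
  [-18, -∞]
  [-26, -15]
Key observation: the optimum is the walk 2->2->2->1, with weight (-5) + (-5) + (-16) = -26.
Optimal value attained by: walk 2->2->2->1.
Answer: (A^⊗3)[2][1] = -26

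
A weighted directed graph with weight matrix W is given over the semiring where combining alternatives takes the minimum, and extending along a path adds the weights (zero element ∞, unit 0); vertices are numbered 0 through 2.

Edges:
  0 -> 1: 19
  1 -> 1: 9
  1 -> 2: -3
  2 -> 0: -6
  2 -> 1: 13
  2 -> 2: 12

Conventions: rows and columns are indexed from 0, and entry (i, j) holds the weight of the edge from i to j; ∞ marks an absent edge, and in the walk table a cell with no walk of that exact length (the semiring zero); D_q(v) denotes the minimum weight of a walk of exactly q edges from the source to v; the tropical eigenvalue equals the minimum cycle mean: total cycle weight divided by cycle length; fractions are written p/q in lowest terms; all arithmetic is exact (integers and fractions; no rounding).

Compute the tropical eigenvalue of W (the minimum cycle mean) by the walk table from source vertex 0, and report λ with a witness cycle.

q=0: [0, ∞, ∞]
q=1: [∞, 19, ∞]
q=2: [∞, 28, 16]
q=3: [10, 29, 25]
Optimal cycle mean attained by: cycle 0->1->2->0, total 19 + (-3) + (-6), length 3.
Answer: λ = 10/3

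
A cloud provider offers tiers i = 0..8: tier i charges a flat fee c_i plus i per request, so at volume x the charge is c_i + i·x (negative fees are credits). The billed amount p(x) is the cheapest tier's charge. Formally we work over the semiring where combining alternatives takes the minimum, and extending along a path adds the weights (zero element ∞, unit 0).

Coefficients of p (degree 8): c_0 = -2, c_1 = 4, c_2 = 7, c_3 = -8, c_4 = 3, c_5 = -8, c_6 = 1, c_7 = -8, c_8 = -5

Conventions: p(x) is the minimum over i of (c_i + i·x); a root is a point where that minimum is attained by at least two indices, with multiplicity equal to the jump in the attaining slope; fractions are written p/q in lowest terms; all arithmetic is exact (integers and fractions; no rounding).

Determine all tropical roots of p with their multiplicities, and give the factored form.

hull edge (i=0, c=-2) to (i=3, c=-8): slope -2, span 3
hull edge (i=3, c=-8) to (i=7, c=-8): slope 0, span 4
hull edge (i=7, c=-8) to (i=8, c=-5): slope 3, span 1
Factored form: p(x) = -5 ⊗ (x ⊕ (-3)) ⊗ (x ⊕ 0) ⊗ (x ⊕ 0) ⊗ (x ⊕ 0) ⊗ (x ⊕ 0) ⊗ (x ⊕ 2) ⊗ (x ⊕ 2) ⊗ (x ⊕ 2)
Answer: roots = -3 (mult 1), 0 (mult 4), 2 (mult 3)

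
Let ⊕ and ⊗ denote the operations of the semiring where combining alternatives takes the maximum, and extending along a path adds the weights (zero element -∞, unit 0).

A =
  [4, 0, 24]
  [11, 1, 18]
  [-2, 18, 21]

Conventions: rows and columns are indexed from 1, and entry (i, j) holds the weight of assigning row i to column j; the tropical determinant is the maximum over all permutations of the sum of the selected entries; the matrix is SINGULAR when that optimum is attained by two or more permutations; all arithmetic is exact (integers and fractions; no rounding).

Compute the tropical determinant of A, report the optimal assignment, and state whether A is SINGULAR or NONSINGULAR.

σ = (1, 2, 3): 4 + 1 + 21 = 26
σ = (1, 3, 2): 4 + 18 + 18 = 40
σ = (2, 1, 3): 0 + 11 + 21 = 32
σ = (2, 3, 1): 0 + 18 + (-2) = 16
σ = (3, 1, 2): 24 + 11 + 18 = 53
σ = (3, 2, 1): 24 + 1 + (-2) = 23
Optimal value attained by: σ = (3, 1, 2).
Answer: det⊕(A) = 53; verdict: NONSINGULAR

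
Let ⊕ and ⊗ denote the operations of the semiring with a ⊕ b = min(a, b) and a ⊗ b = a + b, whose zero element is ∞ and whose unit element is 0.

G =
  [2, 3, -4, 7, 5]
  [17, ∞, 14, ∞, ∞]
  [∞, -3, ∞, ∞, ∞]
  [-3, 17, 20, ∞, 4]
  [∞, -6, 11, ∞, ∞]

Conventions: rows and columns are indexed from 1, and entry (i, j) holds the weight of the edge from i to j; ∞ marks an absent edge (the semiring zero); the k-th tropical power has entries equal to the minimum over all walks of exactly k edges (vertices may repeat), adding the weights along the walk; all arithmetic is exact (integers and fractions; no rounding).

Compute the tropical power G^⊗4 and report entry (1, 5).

G^⊗2:
  [4, -7, -2, 9, 7]
  [19, 11, 13, 24, 22]
  [14, ∞, 11, ∞, ∞]
  [-1, -2, -7, 4, 2]
  [11, 8, 8, ∞, ∞]
G^⊗3:
  [6, -5, 0, 11, 9]
  [21, 10, 15, 26, 24]
  [16, 8, 10, 21, 19]
  [1, -10, -5, 6, 4]
  [13, 5, 7, 18, 16]
G^⊗4:
  [8, -3, 2, 13, 11]
  [23, 12, 17, 28, 26]
  [18, 7, 12, 23, 21]
  [3, -8, -3, 8, 6]
  [15, 4, 9, 20, 18]
Key observation: the optimum is the walk 1->1->1->1->5, with weight 2 + 2 + 2 + 5 = 11.
Optimal value attained by: walk 1->1->1->1->5.
Answer: (G^⊗4)[1][5] = 11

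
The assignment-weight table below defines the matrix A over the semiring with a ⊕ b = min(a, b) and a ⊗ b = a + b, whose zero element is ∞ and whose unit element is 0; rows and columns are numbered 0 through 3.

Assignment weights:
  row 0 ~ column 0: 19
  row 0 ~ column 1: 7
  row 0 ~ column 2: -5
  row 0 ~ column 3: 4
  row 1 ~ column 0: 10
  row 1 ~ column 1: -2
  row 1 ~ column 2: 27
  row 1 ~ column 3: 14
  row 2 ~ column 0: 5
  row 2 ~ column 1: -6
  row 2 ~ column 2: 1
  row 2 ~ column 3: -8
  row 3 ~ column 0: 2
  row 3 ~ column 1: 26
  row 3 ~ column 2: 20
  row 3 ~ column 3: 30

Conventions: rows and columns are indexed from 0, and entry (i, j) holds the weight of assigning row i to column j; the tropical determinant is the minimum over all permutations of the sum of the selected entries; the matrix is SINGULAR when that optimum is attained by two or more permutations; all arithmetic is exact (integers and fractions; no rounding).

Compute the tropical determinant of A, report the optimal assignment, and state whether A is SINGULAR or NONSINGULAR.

σ = (0, 1, 2, 3): 19 + (-2) + 1 + 30 = 48
σ = (0, 1, 3, 2): 19 + (-2) + (-8) + 20 = 29
σ = (0, 2, 1, 3): 19 + 27 + (-6) + 30 = 70
σ = (0, 2, 3, 1): 19 + 27 + (-8) + 26 = 64
σ = (0, 3, 1, 2): 19 + 14 + (-6) + 20 = 47
σ = (0, 3, 2, 1): 19 + 14 + 1 + 26 = 60
σ = (1, 0, 2, 3): 7 + 10 + 1 + 30 = 48
σ = (1, 0, 3, 2): 7 + 10 + (-8) + 20 = 29
σ = (1, 2, 0, 3): 7 + 27 + 5 + 30 = 69
σ = (1, 2, 3, 0): 7 + 27 + (-8) + 2 = 28
σ = (1, 3, 0, 2): 7 + 14 + 5 + 20 = 46
σ = (1, 3, 2, 0): 7 + 14 + 1 + 2 = 24
σ = (2, 0, 1, 3): (-5) + 10 + (-6) + 30 = 29
σ = (2, 0, 3, 1): (-5) + 10 + (-8) + 26 = 23
σ = (2, 1, 0, 3): (-5) + (-2) + 5 + 30 = 28
σ = (2, 1, 3, 0): (-5) + (-2) + (-8) + 2 = -13
σ = (2, 3, 0, 1): (-5) + 14 + 5 + 26 = 40
σ = (2, 3, 1, 0): (-5) + 14 + (-6) + 2 = 5
σ = (3, 0, 1, 2): 4 + 10 + (-6) + 20 = 28
σ = (3, 0, 2, 1): 4 + 10 + 1 + 26 = 41
σ = (3, 1, 0, 2): 4 + (-2) + 5 + 20 = 27
σ = (3, 1, 2, 0): 4 + (-2) + 1 + 2 = 5
σ = (3, 2, 0, 1): 4 + 27 + 5 + 26 = 62
σ = (3, 2, 1, 0): 4 + 27 + (-6) + 2 = 27
Optimal value attained by: σ = (2, 1, 3, 0).
Answer: det⊕(A) = -13; verdict: NONSINGULAR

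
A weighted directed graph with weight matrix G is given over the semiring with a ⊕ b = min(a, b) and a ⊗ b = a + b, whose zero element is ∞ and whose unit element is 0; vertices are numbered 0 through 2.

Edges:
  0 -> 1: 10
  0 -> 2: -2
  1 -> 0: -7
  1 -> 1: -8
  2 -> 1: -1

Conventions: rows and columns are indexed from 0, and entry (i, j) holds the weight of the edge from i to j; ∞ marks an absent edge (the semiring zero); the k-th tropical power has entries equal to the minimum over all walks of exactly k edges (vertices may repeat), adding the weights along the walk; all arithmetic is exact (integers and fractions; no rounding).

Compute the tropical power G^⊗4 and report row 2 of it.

G^⊗2:
  [3, -3, ∞]
  [-15, -16, -9]
  [-8, -9, ∞]
G^⊗3:
  [-10, -11, 1]
  [-23, -24, -17]
  [-16, -17, -10]
G^⊗4:
  [-18, -19, -12]
  [-31, -32, -25]
  [-24, -25, -18]
Answer: row 2 of G^⊗4 = [-24, -25, -18]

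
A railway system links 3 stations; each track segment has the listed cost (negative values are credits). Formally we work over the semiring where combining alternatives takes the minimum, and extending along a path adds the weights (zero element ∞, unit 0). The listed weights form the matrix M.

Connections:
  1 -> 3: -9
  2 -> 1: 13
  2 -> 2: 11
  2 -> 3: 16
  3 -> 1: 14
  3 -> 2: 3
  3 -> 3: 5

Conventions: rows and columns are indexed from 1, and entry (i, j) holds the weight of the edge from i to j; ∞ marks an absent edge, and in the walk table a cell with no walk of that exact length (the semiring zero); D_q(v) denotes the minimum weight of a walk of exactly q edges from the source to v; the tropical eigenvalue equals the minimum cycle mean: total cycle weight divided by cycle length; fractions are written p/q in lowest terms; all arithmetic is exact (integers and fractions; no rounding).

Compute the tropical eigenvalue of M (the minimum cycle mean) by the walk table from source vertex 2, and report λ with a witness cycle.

q=0: [∞, 0, ∞]
q=1: [13, 11, 16]
q=2: [24, 19, 4]
q=3: [18, 7, 9]
Optimal cycle mean attained by: cycle 1->3->2->1, total (-9) + 3 + 13, length 3.
Answer: λ = 7/3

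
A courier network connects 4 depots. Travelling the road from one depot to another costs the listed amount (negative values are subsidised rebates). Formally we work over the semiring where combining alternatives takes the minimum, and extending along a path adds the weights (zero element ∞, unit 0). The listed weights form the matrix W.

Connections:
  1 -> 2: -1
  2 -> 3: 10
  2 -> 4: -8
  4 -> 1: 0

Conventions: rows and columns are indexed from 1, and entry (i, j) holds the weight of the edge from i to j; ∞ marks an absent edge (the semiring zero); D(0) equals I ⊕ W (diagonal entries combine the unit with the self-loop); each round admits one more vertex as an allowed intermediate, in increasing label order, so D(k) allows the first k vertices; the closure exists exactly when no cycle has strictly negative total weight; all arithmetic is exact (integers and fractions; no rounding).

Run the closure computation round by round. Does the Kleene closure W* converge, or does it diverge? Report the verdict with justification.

D(0):
  [0, -1, ∞, ∞]
  [∞, 0, 10, -8]
  [∞, ∞, 0, ∞]
  [0, ∞, ∞, 0]
D(1):
  [0, -1, ∞, ∞]
  [∞, 0, 10, -8]
  [∞, ∞, 0, ∞]
  [0, -1, ∞, 0]
Detection: at round 2, diagonal entry (4, 4) turns strictly negative.
Key observation: the cycle 4->1->2->4 has total weight 0 + (-1) + (-8), which is strictly negative.
Answer: DIVERGES — negative cycle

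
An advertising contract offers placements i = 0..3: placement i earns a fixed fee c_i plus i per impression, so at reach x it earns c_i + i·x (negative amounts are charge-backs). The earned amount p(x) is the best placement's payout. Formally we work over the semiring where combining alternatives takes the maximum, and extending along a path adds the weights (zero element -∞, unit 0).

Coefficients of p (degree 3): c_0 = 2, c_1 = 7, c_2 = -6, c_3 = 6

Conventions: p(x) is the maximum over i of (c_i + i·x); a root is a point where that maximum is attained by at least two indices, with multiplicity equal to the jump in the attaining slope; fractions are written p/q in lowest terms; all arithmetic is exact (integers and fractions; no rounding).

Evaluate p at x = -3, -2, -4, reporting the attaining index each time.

p(-3) = max(2+0·(-3)=2, 7+1·(-3)=4, -6+2·(-3)=-12, 6+3·(-3)=-3) = 4 (attained by i=1)
p(-2) = max(2+0·(-2)=2, 7+1·(-2)=5, -6+2·(-2)=-10, 6+3·(-2)=0) = 5 (attained by i=1)
p(-4) = max(2+0·(-4)=2, 7+1·(-4)=3, -6+2·(-4)=-14, 6+3·(-4)=-6) = 3 (attained by i=1)
Answer: p(-3) = 4; p(-2) = 5; p(-4) = 3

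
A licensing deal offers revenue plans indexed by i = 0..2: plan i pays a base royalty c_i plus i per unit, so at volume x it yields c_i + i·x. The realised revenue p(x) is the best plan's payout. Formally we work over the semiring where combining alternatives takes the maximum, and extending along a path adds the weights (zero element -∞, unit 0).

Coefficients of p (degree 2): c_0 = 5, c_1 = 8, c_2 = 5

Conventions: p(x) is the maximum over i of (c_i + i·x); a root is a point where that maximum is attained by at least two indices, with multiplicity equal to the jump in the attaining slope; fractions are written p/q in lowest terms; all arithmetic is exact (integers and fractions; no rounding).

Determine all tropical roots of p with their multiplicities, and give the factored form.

hull edge (i=0, c=5) to (i=1, c=8): slope 3, span 1
hull edge (i=1, c=8) to (i=2, c=5): slope -3, span 1
Factored form: p(x) = 5 ⊗ (x ⊕ (-3)) ⊗ (x ⊕ 3)
Answer: roots = -3 (mult 1), 3 (mult 1)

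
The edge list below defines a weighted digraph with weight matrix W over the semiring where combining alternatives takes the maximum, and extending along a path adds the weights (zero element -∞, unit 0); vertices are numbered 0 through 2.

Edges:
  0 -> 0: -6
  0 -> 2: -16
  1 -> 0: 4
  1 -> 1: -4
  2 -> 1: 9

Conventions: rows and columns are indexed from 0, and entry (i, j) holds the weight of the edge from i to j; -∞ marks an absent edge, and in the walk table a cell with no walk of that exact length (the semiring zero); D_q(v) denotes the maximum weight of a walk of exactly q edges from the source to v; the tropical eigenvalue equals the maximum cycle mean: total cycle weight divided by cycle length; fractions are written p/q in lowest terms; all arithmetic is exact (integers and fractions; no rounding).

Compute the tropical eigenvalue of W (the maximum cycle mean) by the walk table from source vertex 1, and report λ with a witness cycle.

q=0: [-∞, 0, -∞]
q=1: [4, -4, -∞]
q=2: [0, -8, -12]
q=3: [-4, -3, -16]
Optimal cycle mean attained by: cycle 0->2->1->0, total (-16) + 9 + 4, length 3.
Answer: λ = -1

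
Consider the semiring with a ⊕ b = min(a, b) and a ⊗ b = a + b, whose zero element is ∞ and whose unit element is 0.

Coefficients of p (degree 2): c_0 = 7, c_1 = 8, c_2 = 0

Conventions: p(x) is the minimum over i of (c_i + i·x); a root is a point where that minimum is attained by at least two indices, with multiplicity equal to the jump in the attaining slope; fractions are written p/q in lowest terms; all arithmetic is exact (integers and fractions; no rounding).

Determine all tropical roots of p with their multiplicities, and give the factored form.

hull edge (i=0, c=7) to (i=2, c=0): slope -7/2, span 2
Factored form: p(x) = 0 ⊗ (x ⊕ 7/2) ⊗ (x ⊕ 7/2)
Answer: roots = 7/2 (mult 2)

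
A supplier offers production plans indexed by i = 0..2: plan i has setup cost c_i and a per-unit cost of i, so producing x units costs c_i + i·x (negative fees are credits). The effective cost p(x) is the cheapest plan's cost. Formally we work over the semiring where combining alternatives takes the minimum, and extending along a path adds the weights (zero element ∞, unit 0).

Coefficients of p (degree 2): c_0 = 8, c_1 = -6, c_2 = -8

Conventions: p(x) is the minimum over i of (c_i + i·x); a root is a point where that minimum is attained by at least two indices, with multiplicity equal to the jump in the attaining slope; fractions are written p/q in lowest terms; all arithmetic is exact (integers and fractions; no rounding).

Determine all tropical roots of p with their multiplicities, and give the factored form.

hull edge (i=0, c=8) to (i=1, c=-6): slope -14, span 1
hull edge (i=1, c=-6) to (i=2, c=-8): slope -2, span 1
Factored form: p(x) = -8 ⊗ (x ⊕ 2) ⊗ (x ⊕ 14)
Answer: roots = 2 (mult 1), 14 (mult 1)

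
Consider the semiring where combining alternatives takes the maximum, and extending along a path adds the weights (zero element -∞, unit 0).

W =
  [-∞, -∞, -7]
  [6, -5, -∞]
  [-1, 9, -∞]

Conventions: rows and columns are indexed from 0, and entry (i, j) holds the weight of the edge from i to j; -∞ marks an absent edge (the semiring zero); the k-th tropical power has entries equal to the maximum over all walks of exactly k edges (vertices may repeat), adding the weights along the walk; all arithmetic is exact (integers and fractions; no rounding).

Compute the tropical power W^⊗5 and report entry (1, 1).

W^⊗2:
  [-8, 2, -∞]
  [1, -10, -1]
  [15, 4, -8]
W^⊗3:
  [8, -3, -15]
  [-2, 8, -6]
  [10, 1, 8]
W^⊗4:
  [3, -6, 1]
  [14, 3, -9]
  [7, 17, 3]
W^⊗5:
  [0, 10, -4]
  [9, 0, 7]
  [23, 12, 0]
Key observation: the optimum is the walk 1->0->2->0->2->1, with weight 6 + (-7) + (-1) + (-7) + 9 = 0.
Optimal value attained by: walk 1->0->2->0->2->1.
Answer: (W^⊗5)[1][1] = 0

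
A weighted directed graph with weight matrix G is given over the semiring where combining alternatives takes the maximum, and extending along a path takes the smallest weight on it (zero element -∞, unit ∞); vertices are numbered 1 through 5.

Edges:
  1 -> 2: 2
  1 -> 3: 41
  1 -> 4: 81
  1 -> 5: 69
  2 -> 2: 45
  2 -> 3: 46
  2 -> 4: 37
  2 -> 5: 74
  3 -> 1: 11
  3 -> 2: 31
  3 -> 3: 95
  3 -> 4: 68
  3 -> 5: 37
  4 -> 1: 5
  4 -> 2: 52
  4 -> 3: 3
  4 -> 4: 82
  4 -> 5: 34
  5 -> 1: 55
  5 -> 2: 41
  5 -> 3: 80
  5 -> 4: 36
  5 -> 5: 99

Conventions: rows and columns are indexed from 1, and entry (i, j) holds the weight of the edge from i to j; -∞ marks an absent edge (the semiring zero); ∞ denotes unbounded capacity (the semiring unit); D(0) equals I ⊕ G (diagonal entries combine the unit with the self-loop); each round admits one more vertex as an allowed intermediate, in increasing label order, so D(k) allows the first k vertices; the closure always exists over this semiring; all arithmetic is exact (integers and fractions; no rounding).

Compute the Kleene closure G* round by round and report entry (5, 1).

D(0):
  [∞, 2, 41, 81, 69]
  [-∞, ∞, 46, 37, 74]
  [11, 31, ∞, 68, 37]
  [5, 52, 3, ∞, 34]
  [55, 41, 80, 36, ∞]
D(1):
  [∞, 2, 41, 81, 69]
  [-∞, ∞, 46, 37, 74]
  [11, 31, ∞, 68, 37]
  [5, 52, 5, ∞, 34]
  [55, 41, 80, 55, ∞]
D(2):
  [∞, 2, 41, 81, 69]
  [-∞, ∞, 46, 37, 74]
  [11, 31, ∞, 68, 37]
  [5, 52, 46, ∞, 52]
  [55, 41, 80, 55, ∞]
D(3):
  [∞, 31, 41, 81, 69]
  [11, ∞, 46, 46, 74]
  [11, 31, ∞, 68, 37]
  [11, 52, 46, ∞, 52]
  [55, 41, 80, 68, ∞]
D(4):
  [∞, 52, 46, 81, 69]
  [11, ∞, 46, 46, 74]
  [11, 52, ∞, 68, 52]
  [11, 52, 46, ∞, 52]
  [55, 52, 80, 68, ∞]
D(5):
  [∞, 52, 69, 81, 69]
  [55, ∞, 74, 68, 74]
  [52, 52, ∞, 68, 52]
  [52, 52, 52, ∞, 52]
  [55, 52, 80, 68, ∞]
Answer: G*[5][1] = 55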